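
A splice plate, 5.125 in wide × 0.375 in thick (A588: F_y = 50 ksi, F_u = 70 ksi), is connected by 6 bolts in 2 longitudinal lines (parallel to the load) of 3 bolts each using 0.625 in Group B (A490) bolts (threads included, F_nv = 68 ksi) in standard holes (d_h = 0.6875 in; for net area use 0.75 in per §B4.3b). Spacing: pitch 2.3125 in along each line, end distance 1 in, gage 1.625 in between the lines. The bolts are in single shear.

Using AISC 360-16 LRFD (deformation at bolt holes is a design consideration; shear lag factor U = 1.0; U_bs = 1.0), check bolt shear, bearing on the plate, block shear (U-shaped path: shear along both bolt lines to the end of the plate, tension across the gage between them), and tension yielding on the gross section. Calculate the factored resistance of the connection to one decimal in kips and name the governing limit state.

86.5 kips (gross-section yield governs)

Bolt shear: A_b = π(0.625)²/4 = 0.3068 in². φR_n = 0.75 × 68 × 0.3068 × 6 × 1 = 93.9 kips.
Bearing (0.375 in plate, F_u = 70 ksi): end bolts L_c = 1 − 0.6875/2 = 0.65625, R_n = min(1.2×0.65625×0.375×70, 2.4×0.625×0.375×70) = 20.672 kips/bolt; interior L_c = 2.3125 − 0.6875 = 1.625, R_n = 39.375 kips/bolt. φR_n = 0.75 × (2×20.672 + 4×39.375) = 149.1 kips.
Block shear: shear path 2×[1+2×2.3125] = 2×5.625 in, A_gv = 4.2188, A_nv = 2×(5.625 − 2.5×0.75)×0.375 = 2.8125 in²; tension across gage: (1.625 − 1×0.75)×0.375 = 0.32813 in². R_n = min(0.6×70×2.8125, 0.6×50×4.2188) + 1.0×70×0.32813 = min(118.13, 126.56) + 22.969 = 141.1 kips. φR_n = 0.75 × 141.1 = 105.8 kips.
Tension yield (gross): A_g = 5.125×0.375 = 1.9219 in². φR_n = 0.90 × 50 × 1.9219 = 86.5 kips.
Governing: min(93.9, 149.1, 105.8, 86.5) = 86.5 kips → gross-section yield.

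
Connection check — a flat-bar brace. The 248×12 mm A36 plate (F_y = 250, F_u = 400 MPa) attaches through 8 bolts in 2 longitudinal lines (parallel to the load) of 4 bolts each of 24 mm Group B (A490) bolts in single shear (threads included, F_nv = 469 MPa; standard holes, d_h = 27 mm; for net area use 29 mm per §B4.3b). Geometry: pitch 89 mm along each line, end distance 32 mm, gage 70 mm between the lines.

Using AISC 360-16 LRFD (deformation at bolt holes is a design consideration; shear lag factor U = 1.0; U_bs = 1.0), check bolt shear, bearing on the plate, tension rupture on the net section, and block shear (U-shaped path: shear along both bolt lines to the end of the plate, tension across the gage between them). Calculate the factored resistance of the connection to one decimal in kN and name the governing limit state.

684.0 kN (net-section rupture governs)

Bolt shear: A_b = π(24)²/4 = 452.39 mm². φR_n = 0.75 × 469 × 452.39 × 8 × 1 = 1273.0 kN.
Bearing (12 mm plate, F_u = 400 MPa): end bolts L_c = 32 − 27/2 = 18.5, R_n = min(1.2×18.5×12×400, 2.4×24×12×400) = 106.56 kN/bolt; interior L_c = 89 − 27 = 62, R_n = 276.48 kN/bolt. φR_n = 0.75 × (2×106.56 + 6×276.48) = 1404.0 kN.
Tension rupture (net): A_n = (248 − 2×29)×12 = 2280 mm² (U = 1.0, A_e = A_n). φR_n = 0.75 × 400 × 2280 = 684.0 kN.
Block shear: shear path 2×[32+3×89] = 2×299 mm, A_gv = 7176, A_nv = 2×(299 − 3.5×29)×12 = 4740 mm²; tension across gage: (70 − 1×29)×12 = 492 mm². R_n = min(0.6×400×4740, 0.6×250×7176) + 1.0×400×492 = min(1137.6, 1076.4) + 196.8 = 1273.2 kN. φR_n = 0.75 × 1273.2 = 954.9 kN.
Governing: min(1273.0, 1404.0, 684.0, 954.9) = 684.0 kN → net-section rupture.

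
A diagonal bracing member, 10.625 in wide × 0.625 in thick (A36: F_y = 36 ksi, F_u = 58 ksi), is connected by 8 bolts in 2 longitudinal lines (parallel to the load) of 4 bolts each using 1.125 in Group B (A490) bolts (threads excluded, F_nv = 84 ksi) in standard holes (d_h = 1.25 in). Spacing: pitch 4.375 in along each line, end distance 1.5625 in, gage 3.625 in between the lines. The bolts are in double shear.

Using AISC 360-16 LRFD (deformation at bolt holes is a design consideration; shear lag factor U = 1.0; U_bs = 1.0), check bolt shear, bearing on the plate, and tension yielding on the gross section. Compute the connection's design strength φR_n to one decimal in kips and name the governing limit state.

215.2 kips (gross-section yield governs)

Bolt shear: A_b = π(1.125)²/4 = 0.99402 in². φR_n = 0.75 × 84 × 0.99402 × 8 × 2 = 1002.0 kips.
Bearing (0.625 in plate, F_u = 58 ksi): end bolts L_c = 1.5625 − 1.25/2 = 0.9375, R_n = min(1.2×0.9375×0.625×58, 2.4×1.125×0.625×58) = 40.781 kips/bolt; interior L_c = 4.375 − 1.25 = 3.125, R_n = 97.875 kips/bolt. φR_n = 0.75 × (2×40.781 + 6×97.875) = 501.6 kips.
Tension yield (gross): A_g = 10.625×0.625 = 6.6406 in². φR_n = 0.90 × 36 × 6.6406 = 215.2 kips.
Governing: min(1002.0, 501.6, 215.2) = 215.2 kips → gross-section yield.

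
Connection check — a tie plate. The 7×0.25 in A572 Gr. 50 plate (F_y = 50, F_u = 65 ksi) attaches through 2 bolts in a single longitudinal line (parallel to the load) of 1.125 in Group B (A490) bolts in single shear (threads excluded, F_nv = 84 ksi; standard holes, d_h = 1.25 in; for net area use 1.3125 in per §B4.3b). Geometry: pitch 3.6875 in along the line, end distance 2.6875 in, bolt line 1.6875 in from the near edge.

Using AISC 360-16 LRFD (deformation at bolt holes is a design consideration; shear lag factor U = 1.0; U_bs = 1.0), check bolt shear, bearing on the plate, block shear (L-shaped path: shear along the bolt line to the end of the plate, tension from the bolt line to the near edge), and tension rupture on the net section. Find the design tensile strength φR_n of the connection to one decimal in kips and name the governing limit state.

Bolt shear: A_b = π(1.125)²/4 = 0.99402 in². φR_n = 0.75 × 84 × 0.99402 × 2 × 1 = 125.2 kips.
Bearing (0.25 in plate, F_u = 65 ksi): end bolts L_c = 2.6875 − 1.25/2 = 2.0625, R_n = min(1.2×2.0625×0.25×65, 2.4×1.125×0.25×65) = 40.219 kips/bolt; interior L_c = 3.6875 − 1.25 = 2.4375, R_n = 43.875 kips/bolt. φR_n = 0.75 × (1×40.219 + 1×43.875) = 63.1 kips.
Block shear: shear path 1×[2.6875+1×3.6875] = 1×6.375 in, A_gv = 1.5938, A_nv = 1×(6.375 − 1.5×1.3125)×0.25 = 1.1016 in²; tension to near edge: (1.6875 − 0.5×1.3125)×0.25 = 0.25781 in². R_n = min(0.6×65×1.1016, 0.6×50×1.5938) + 1.0×65×0.25781 = min(42.962, 47.814) + 16.758 = 59.72 kips. φR_n = 0.75 × 59.72 = 44.8 kips.
Tension rupture (net): A_n = (7 − 1×1.3125)×0.25 = 1.4219 in² (U = 1.0, A_e = A_n). φR_n = 0.75 × 65 × 1.4219 = 69.3 kips.
Governing: min(125.2, 63.1, 44.8, 69.3) = 44.8 kips → block shear.

44.8 kips (block shear governs)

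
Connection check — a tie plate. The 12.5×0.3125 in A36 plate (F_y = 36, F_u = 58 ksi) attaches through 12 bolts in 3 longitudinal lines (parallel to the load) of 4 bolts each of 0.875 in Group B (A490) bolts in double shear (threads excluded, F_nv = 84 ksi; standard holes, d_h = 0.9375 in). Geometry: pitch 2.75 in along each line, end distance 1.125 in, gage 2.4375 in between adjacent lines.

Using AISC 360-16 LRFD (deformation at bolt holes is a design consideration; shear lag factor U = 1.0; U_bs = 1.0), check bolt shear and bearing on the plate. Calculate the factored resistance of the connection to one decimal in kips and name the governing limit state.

289.0 kips (bearing governs)

Bolt shear: A_b = π(0.875)²/4 = 0.60132 in². φR_n = 0.75 × 84 × 0.60132 × 12 × 2 = 909.2 kips.
Bearing (0.3125 in plate, F_u = 58 ksi): end bolts L_c = 1.125 − 0.9375/2 = 0.65625, R_n = min(1.2×0.65625×0.3125×58, 2.4×0.875×0.3125×58) = 14.273 kips/bolt; interior L_c = 2.75 − 0.9375 = 1.8125, R_n = 38.063 kips/bolt. φR_n = 0.75 × (3×14.273 + 9×38.063) = 289.0 kips.
Governing: min(909.2, 289.0) = 289.0 kips → bearing.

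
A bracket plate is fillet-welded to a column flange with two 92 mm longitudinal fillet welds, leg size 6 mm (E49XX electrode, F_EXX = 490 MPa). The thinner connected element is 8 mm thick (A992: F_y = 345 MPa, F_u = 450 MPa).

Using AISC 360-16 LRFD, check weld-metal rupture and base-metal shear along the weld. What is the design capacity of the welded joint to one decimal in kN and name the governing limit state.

Weld metal: throat = 0.707×6 = 4.242 mm, L = 2×92 = 184 mm. φR_n = 0.75 × 0.6 × 490 × 4.242 × 184 = 172.1 kN.
Base metal shear (8 mm plate): yield φR_n = 1.0×0.6×345×8×184 = 304.7 kN; rupture φR_n = 0.75×0.6×450×8×184 = 298.1 kN; take 298.1 kN (rupture).
Governing: min(172.1, 298.1) = 172.1 kN → weld metal.

172.1 kN (weld metal governs)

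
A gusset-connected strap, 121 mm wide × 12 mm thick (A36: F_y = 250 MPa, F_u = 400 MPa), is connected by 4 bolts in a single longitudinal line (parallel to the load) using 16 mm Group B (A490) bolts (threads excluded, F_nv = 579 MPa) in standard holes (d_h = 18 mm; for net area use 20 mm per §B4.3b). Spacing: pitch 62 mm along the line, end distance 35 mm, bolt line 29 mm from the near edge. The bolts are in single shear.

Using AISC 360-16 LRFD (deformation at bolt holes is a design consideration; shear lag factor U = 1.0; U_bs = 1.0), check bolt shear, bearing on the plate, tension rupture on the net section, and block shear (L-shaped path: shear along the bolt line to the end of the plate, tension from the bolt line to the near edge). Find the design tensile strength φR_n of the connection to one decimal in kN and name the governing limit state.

349.2 kN (bolt shear governs)

Bolt shear: A_b = π(16)²/4 = 201.06 mm². φR_n = 0.75 × 579 × 201.06 × 4 × 1 = 349.2 kN.
Bearing (12 mm plate, F_u = 400 MPa): end bolts L_c = 35 − 18/2 = 26, R_n = min(1.2×26×12×400, 2.4×16×12×400) = 149.76 kN/bolt; interior L_c = 62 − 18 = 44, R_n = 184.32 kN/bolt. φR_n = 0.75 × (1×149.76 + 3×184.32) = 527.0 kN.
Tension rupture (net): A_n = (121 − 1×20)×12 = 1212 mm² (U = 1.0, A_e = A_n). φR_n = 0.75 × 400 × 1212 = 363.6 kN.
Block shear: shear path 1×[35+3×62] = 1×221 mm, A_gv = 2652, A_nv = 1×(221 − 3.5×20)×12 = 1812 mm²; tension to near edge: (29 − 0.5×20)×12 = 228 mm². R_n = min(0.6×400×1812, 0.6×250×2652) + 1.0×400×228 = min(434.88, 397.8) + 91.2 = 489 kN. φR_n = 0.75 × 489 = 366.8 kN.
Governing: min(349.2, 527.0, 363.6, 366.8) = 349.2 kN → bolt shear.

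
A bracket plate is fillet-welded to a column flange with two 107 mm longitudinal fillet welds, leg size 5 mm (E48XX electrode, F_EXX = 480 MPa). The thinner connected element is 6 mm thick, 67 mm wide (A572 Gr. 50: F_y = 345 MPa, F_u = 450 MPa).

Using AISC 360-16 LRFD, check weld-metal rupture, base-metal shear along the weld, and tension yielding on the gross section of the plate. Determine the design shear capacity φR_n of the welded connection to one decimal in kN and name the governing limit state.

Weld metal: throat = 0.707×5 = 3.535 mm, L = 2×107 = 214 mm. φR_n = 0.75 × 0.6 × 480 × 3.535 × 214 = 163.4 kN.
Base metal shear (6 mm plate): yield φR_n = 1.0×0.6×345×6×214 = 265.8 kN; rupture φR_n = 0.75×0.6×450×6×214 = 260.0 kN; take 260.0 kN (rupture).
Tension yield (gross): A_g = 67×6 = 402 mm². φR_n = 0.90 × 345 × 402 = 124.8 kN.
Governing: min(163.4, 260.0, 124.8) = 124.8 kN → gross-section yield.

124.8 kN (gross-section yield governs)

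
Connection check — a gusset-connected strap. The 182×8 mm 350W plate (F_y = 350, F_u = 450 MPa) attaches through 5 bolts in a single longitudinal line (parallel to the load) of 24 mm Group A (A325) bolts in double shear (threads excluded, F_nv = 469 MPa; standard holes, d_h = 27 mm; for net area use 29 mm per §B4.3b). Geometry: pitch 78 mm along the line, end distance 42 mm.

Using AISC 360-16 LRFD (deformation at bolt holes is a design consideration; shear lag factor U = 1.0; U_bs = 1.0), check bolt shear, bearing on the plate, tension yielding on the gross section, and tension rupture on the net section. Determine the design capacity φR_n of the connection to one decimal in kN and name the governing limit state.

413.1 kN (net-section rupture governs)

Bolt shear: A_b = π(24)²/4 = 452.39 mm². φR_n = 0.75 × 469 × 452.39 × 5 × 2 = 1591.3 kN.
Bearing (8 mm plate, F_u = 450 MPa): end bolts L_c = 42 − 27/2 = 28.5, R_n = min(1.2×28.5×8×450, 2.4×24×8×450) = 123.12 kN/bolt; interior L_c = 78 − 27 = 51, R_n = 207.36 kN/bolt. φR_n = 0.75 × (1×123.12 + 4×207.36) = 714.4 kN.
Tension yield (gross): A_g = 182×8 = 1456 mm². φR_n = 0.90 × 350 × 1456 = 458.6 kN.
Tension rupture (net): A_n = (182 − 1×29)×8 = 1224 mm² (U = 1.0, A_e = A_n). φR_n = 0.75 × 450 × 1224 = 413.1 kN.
Governing: min(1591.3, 714.4, 458.6, 413.1) = 413.1 kN → net-section rupture.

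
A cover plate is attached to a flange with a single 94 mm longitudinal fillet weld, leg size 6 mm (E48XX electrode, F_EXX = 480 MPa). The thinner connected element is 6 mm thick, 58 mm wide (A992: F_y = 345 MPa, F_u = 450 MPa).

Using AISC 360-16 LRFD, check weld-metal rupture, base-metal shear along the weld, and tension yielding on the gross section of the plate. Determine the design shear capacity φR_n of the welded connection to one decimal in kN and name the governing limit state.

Weld metal: throat = 0.707×6 = 4.242 mm, L = 94 mm. φR_n = 0.75 × 0.6 × 480 × 4.242 × 94 = 86.1 kN.
Base metal shear (6 mm plate): yield φR_n = 1.0×0.6×345×6×94 = 116.7 kN; rupture φR_n = 0.75×0.6×450×6×94 = 114.2 kN; take 114.2 kN (rupture).
Tension yield (gross): A_g = 58×6 = 348 mm². φR_n = 0.90 × 345 × 348 = 108.1 kN.
Governing: min(86.1, 114.2, 108.1) = 86.1 kN → weld metal.

86.1 kN (weld metal governs)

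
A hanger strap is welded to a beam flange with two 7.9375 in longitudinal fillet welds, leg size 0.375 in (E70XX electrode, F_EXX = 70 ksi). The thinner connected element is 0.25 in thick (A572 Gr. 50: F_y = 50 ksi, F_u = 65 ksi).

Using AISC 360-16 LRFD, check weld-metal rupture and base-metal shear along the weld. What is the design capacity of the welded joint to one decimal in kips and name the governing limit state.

116.1 kips (base-metal shear governs)

Weld metal: throat = 0.707×0.375 = 0.26513 in, L = 2×7.9375 = 15.875 in. φR_n = 0.75 × 0.6 × 70 × 0.26513 × 15.875 = 132.6 kips.
Base metal shear (0.25 in plate): yield φR_n = 1.0×0.6×50×0.25×15.875 = 119.1 kips; rupture φR_n = 0.75×0.6×65×0.25×15.875 = 116.1 kips; take 116.1 kips (rupture).
Governing: min(132.6, 116.1) = 116.1 kips → base-metal shear.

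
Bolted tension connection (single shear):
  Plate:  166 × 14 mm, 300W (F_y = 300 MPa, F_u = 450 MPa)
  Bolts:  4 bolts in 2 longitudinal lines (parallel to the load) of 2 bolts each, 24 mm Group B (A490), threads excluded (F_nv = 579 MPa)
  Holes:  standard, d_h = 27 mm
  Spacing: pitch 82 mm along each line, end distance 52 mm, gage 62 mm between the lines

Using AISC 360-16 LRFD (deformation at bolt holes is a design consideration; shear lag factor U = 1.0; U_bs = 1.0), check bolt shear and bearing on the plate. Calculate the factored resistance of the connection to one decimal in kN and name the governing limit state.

785.8 kN (bolt shear governs)

Bolt shear: A_b = π(24)²/4 = 452.39 mm². φR_n = 0.75 × 579 × 452.39 × 4 × 1 = 785.8 kN.
Bearing (14 mm plate, F_u = 450 MPa): end bolts L_c = 52 − 27/2 = 38.5, R_n = min(1.2×38.5×14×450, 2.4×24×14×450) = 291.06 kN/bolt; interior L_c = 82 − 27 = 55, R_n = 362.88 kN/bolt. φR_n = 0.75 × (2×291.06 + 2×362.88) = 980.9 kN.
Governing: min(785.8, 980.9) = 785.8 kN → bolt shear.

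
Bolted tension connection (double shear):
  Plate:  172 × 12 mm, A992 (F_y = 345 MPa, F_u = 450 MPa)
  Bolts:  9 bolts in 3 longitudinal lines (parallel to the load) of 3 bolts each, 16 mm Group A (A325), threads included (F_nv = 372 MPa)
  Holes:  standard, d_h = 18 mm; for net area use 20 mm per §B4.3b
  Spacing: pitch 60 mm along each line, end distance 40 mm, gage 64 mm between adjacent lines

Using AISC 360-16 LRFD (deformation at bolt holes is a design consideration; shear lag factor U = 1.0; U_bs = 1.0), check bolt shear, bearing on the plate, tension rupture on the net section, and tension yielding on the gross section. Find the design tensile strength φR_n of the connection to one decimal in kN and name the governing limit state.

Bolt shear: A_b = π(16)²/4 = 201.06 mm². φR_n = 0.75 × 372 × 201.06 × 9 × 2 = 1009.7 kN.
Bearing (12 mm plate, F_u = 450 MPa): end bolts L_c = 40 − 18/2 = 31, R_n = min(1.2×31×12×450, 2.4×16×12×450) = 200.88 kN/bolt; interior L_c = 60 − 18 = 42, R_n = 207.36 kN/bolt. φR_n = 0.75 × (3×200.88 + 6×207.36) = 1385.1 kN.
Tension rupture (net): A_n = (172 − 3×20)×12 = 1344 mm² (U = 1.0, A_e = A_n). φR_n = 0.75 × 450 × 1344 = 453.6 kN.
Tension yield (gross): A_g = 172×12 = 2064 mm². φR_n = 0.90 × 345 × 2064 = 640.9 kN.
Governing: min(1009.7, 1385.1, 453.6, 640.9) = 453.6 kN → net-section rupture.

453.6 kN (net-section rupture governs)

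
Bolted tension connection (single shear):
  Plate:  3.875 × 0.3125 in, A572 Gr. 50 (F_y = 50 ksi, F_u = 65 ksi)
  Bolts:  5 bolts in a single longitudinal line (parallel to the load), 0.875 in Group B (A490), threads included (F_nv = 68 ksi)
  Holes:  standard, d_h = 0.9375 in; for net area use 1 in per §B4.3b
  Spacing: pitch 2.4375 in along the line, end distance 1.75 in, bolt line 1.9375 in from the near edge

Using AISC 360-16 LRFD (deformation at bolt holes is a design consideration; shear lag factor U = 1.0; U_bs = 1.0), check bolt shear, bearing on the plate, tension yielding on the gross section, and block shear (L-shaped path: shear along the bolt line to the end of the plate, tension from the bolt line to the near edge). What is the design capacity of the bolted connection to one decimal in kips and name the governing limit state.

54.5 kips (gross-section yield governs)

Bolt shear: A_b = π(0.875)²/4 = 0.60132 in². φR_n = 0.75 × 68 × 0.60132 × 5 × 1 = 153.3 kips.
Bearing (0.3125 in plate, F_u = 65 ksi): end bolts L_c = 1.75 − 0.9375/2 = 1.28125, R_n = min(1.2×1.28125×0.3125×65, 2.4×0.875×0.3125×65) = 31.23 kips/bolt; interior L_c = 2.4375 − 0.9375 = 1.5, R_n = 36.563 kips/bolt. φR_n = 0.75 × (1×31.23 + 4×36.563) = 133.1 kips.
Tension yield (gross): A_g = 3.875×0.3125 = 1.2109 in². φR_n = 0.90 × 50 × 1.2109 = 54.5 kips.
Block shear: shear path 1×[1.75+4×2.4375] = 1×11.5 in, A_gv = 3.5938, A_nv = 1×(11.5 − 4.5×1)×0.3125 = 2.1875 in²; tension to near edge: (1.9375 − 0.5×1)×0.3125 = 0.44922 in². R_n = min(0.6×65×2.1875, 0.6×50×3.5938) + 1.0×65×0.44922 = min(85.313, 107.81) + 29.199 = 114.51 kips. φR_n = 0.75 × 114.51 = 85.9 kips.
Governing: min(153.3, 133.1, 54.5, 85.9) = 54.5 kips → gross-section yield.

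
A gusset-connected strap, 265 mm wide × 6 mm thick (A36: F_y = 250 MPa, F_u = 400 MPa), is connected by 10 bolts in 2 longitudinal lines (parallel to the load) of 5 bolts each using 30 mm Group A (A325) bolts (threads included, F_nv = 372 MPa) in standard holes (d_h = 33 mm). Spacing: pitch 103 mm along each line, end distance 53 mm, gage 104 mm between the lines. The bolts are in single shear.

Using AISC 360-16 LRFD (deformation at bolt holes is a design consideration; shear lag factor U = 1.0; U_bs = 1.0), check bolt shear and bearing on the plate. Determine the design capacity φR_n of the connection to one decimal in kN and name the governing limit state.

1194.5 kN (bearing governs)

Bolt shear: A_b = π(30)²/4 = 706.86 mm². φR_n = 0.75 × 372 × 706.86 × 10 × 1 = 1972.1 kN.
Bearing (6 mm plate, F_u = 400 MPa): end bolts L_c = 53 − 33/2 = 36.5, R_n = min(1.2×36.5×6×400, 2.4×30×6×400) = 105.12 kN/bolt; interior L_c = 103 − 33 = 70, R_n = 172.8 kN/bolt. φR_n = 0.75 × (2×105.12 + 8×172.8) = 1194.5 kN.
Governing: min(1972.1, 1194.5) = 1194.5 kN → bearing.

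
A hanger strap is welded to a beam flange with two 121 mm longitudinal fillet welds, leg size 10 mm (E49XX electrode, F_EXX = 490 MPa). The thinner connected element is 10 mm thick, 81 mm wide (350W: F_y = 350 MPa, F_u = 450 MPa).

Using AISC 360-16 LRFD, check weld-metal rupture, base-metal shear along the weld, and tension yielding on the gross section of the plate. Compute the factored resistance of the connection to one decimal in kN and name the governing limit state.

255.2 kN (gross-section yield governs)

Weld metal: throat = 0.707×10 = 7.07 mm, L = 2×121 = 242 mm. φR_n = 0.75 × 0.6 × 490 × 7.07 × 242 = 377.3 kN.
Base metal shear (10 mm plate): yield φR_n = 1.0×0.6×350×10×242 = 508.2 kN; rupture φR_n = 0.75×0.6×450×10×242 = 490.1 kN; take 490.1 kN (rupture).
Tension yield (gross): A_g = 81×10 = 810 mm². φR_n = 0.90 × 350 × 810 = 255.2 kN.
Governing: min(377.3, 490.1, 255.2) = 255.2 kN → gross-section yield.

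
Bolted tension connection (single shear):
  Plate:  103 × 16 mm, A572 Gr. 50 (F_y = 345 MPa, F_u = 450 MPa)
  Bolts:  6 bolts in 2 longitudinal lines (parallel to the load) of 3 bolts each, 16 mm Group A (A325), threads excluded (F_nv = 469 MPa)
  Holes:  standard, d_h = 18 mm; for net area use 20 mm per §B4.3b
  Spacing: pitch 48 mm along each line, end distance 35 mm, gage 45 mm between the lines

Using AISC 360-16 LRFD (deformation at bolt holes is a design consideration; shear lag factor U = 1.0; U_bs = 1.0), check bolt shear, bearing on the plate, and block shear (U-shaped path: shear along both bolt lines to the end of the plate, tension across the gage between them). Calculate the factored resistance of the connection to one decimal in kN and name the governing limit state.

Bolt shear: A_b = π(16)²/4 = 201.06 mm². φR_n = 0.75 × 469 × 201.06 × 6 × 1 = 424.3 kN.
Bearing (16 mm plate, F_u = 450 MPa): end bolts L_c = 35 − 18/2 = 26, R_n = min(1.2×26×16×450, 2.4×16×16×450) = 224.64 kN/bolt; interior L_c = 48 − 18 = 30, R_n = 259.2 kN/bolt. φR_n = 0.75 × (2×224.64 + 4×259.2) = 1114.6 kN.
Block shear: shear path 2×[35+2×48] = 2×131 mm, A_gv = 4192, A_nv = 2×(131 − 2.5×20)×16 = 2592 mm²; tension across gage: (45 − 1×20)×16 = 400 mm². R_n = min(0.6×450×2592, 0.6×345×4192) + 1.0×450×400 = min(699.84, 867.74) + 180 = 879.84 kN. φR_n = 0.75 × 879.84 = 659.9 kN.
Governing: min(424.3, 1114.6, 659.9) = 424.3 kN → bolt shear.

424.3 kN (bolt shear governs)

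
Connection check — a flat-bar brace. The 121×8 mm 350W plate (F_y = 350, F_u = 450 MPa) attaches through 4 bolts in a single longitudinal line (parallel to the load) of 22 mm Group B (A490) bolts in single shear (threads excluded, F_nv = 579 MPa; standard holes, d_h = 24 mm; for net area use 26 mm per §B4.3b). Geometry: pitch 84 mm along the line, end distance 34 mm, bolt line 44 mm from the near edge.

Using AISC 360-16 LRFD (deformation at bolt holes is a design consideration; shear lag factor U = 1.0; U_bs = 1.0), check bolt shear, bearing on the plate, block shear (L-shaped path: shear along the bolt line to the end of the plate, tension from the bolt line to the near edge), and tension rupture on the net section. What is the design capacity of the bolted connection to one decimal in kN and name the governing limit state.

Bolt shear: A_b = π(22)²/4 = 380.13 mm². φR_n = 0.75 × 579 × 380.13 × 4 × 1 = 660.3 kN.
Bearing (8 mm plate, F_u = 450 MPa): end bolts L_c = 34 − 24/2 = 22, R_n = min(1.2×22×8×450, 2.4×22×8×450) = 95.04 kN/bolt; interior L_c = 84 − 24 = 60, R_n = 190.08 kN/bolt. φR_n = 0.75 × (1×95.04 + 3×190.08) = 499.0 kN.
Block shear: shear path 1×[34+3×84] = 1×286 mm, A_gv = 2288, A_nv = 1×(286 − 3.5×26)×8 = 1560 mm²; tension to near edge: (44 − 0.5×26)×8 = 248 mm². R_n = min(0.6×450×1560, 0.6×350×2288) + 1.0×450×248 = min(421.2, 480.48) + 111.6 = 532.8 kN. φR_n = 0.75 × 532.8 = 399.6 kN.
Tension rupture (net): A_n = (121 − 1×26)×8 = 760 mm² (U = 1.0, A_e = A_n). φR_n = 0.75 × 450 × 760 = 256.5 kN.
Governing: min(660.3, 499.0, 399.6, 256.5) = 256.5 kN → net-section rupture.

256.5 kN (net-section rupture governs)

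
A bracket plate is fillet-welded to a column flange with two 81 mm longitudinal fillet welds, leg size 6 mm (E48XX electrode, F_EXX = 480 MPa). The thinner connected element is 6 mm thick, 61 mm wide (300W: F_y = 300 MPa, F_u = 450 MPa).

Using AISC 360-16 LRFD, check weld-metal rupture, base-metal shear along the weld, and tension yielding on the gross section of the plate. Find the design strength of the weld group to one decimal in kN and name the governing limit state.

98.8 kN (gross-section yield governs)

Weld metal: throat = 0.707×6 = 4.242 mm, L = 2×81 = 162 mm. φR_n = 0.75 × 0.6 × 480 × 4.242 × 162 = 148.4 kN.
Base metal shear (6 mm plate): yield φR_n = 1.0×0.6×300×6×162 = 175.0 kN; rupture φR_n = 0.75×0.6×450×6×162 = 196.8 kN; take 175.0 kN (yield).
Tension yield (gross): A_g = 61×6 = 366 mm². φR_n = 0.90 × 300 × 366 = 98.8 kN.
Governing: min(148.4, 175.0, 98.8) = 98.8 kN → gross-section yield.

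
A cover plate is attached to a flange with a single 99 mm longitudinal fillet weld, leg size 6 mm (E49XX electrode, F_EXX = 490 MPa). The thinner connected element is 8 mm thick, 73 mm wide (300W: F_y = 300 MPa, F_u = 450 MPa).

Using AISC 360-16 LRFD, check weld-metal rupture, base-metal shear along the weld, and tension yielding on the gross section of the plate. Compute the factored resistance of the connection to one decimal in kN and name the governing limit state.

Weld metal: throat = 0.707×6 = 4.242 mm, L = 99 mm. φR_n = 0.75 × 0.6 × 490 × 4.242 × 99 = 92.6 kN.
Base metal shear (8 mm plate): yield φR_n = 1.0×0.6×300×8×99 = 142.6 kN; rupture φR_n = 0.75×0.6×450×8×99 = 160.4 kN; take 142.6 kN (yield).
Tension yield (gross): A_g = 73×8 = 584 mm². φR_n = 0.90 × 300 × 584 = 157.7 kN.
Governing: min(92.6, 142.6, 157.7) = 92.6 kN → weld metal.

92.6 kN (weld metal governs)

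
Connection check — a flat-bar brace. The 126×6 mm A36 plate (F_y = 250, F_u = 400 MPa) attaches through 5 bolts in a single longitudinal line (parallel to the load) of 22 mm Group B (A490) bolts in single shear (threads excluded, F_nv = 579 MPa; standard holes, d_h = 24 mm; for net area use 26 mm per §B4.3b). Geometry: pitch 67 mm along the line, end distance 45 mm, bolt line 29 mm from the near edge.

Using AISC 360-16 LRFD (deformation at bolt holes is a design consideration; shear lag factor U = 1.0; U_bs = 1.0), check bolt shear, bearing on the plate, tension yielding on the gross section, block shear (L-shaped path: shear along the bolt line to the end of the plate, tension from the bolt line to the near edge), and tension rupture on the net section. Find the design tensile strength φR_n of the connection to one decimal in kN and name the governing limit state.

170.1 kN (gross-section yield governs)

Bolt shear: A_b = π(22)²/4 = 380.13 mm². φR_n = 0.75 × 579 × 380.13 × 5 × 1 = 825.4 kN.
Bearing (6 mm plate, F_u = 400 MPa): end bolts L_c = 45 − 24/2 = 33, R_n = min(1.2×33×6×400, 2.4×22×6×400) = 95.04 kN/bolt; interior L_c = 67 − 24 = 43, R_n = 123.84 kN/bolt. φR_n = 0.75 × (1×95.04 + 4×123.84) = 442.8 kN.
Tension yield (gross): A_g = 126×6 = 756 mm². φR_n = 0.90 × 250 × 756 = 170.1 kN.
Block shear: shear path 1×[45+4×67] = 1×313 mm, A_gv = 1878, A_nv = 1×(313 − 4.5×26)×6 = 1176 mm²; tension to near edge: (29 − 0.5×26)×6 = 96 mm². R_n = min(0.6×400×1176, 0.6×250×1878) + 1.0×400×96 = min(282.24, 281.7) + 38.4 = 320.1 kN. φR_n = 0.75 × 320.1 = 240.1 kN.
Tension rupture (net): A_n = (126 − 1×26)×6 = 600 mm² (U = 1.0, A_e = A_n). φR_n = 0.75 × 400 × 600 = 180.0 kN.
Governing: min(825.4, 442.8, 170.1, 240.1, 180.0) = 170.1 kN → gross-section yield.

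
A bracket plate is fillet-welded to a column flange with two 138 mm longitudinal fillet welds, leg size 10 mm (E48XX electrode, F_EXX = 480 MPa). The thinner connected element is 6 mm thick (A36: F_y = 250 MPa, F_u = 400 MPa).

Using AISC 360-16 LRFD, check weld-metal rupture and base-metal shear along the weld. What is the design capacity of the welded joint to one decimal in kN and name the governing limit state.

Weld metal: throat = 0.707×10 = 7.07 mm, L = 2×138 = 276 mm. φR_n = 0.75 × 0.6 × 480 × 7.07 × 276 = 421.5 kN.
Base metal shear (6 mm plate): yield φR_n = 1.0×0.6×250×6×276 = 248.4 kN; rupture φR_n = 0.75×0.6×400×6×276 = 298.1 kN; take 248.4 kN (yield).
Governing: min(421.5, 248.4) = 248.4 kN → base-metal shear.

248.4 kN (base-metal shear governs)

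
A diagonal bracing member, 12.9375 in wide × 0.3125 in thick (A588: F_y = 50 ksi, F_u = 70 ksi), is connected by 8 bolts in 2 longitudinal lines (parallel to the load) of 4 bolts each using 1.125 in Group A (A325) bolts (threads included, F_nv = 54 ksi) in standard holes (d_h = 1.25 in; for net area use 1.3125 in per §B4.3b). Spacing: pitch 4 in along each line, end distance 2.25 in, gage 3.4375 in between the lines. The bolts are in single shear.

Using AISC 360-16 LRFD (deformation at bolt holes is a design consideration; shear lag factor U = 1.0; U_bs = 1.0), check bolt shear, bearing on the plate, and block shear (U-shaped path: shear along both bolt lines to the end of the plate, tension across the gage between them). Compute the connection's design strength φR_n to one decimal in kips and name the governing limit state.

Bolt shear: A_b = π(1.125)²/4 = 0.99402 in². φR_n = 0.75 × 54 × 0.99402 × 8 × 1 = 322.1 kips.
Bearing (0.3125 in plate, F_u = 70 ksi): end bolts L_c = 2.25 − 1.25/2 = 1.625, R_n = min(1.2×1.625×0.3125×70, 2.4×1.125×0.3125×70) = 42.656 kips/bolt; interior L_c = 4 − 1.25 = 2.75, R_n = 59.063 kips/bolt. φR_n = 0.75 × (2×42.656 + 6×59.063) = 329.8 kips.
Block shear: shear path 2×[2.25+3×4] = 2×14.25 in, A_gv = 8.9063, A_nv = 2×(14.25 − 3.5×1.3125)×0.3125 = 6.0352 in²; tension across gage: (3.4375 − 1×1.3125)×0.3125 = 0.66406 in². R_n = min(0.6×70×6.0352, 0.6×50×8.9063) + 1.0×70×0.66406 = min(253.48, 267.19) + 46.484 = 299.96 kips. φR_n = 0.75 × 299.96 = 225.0 kips.
Governing: min(322.1, 329.8, 225.0) = 225.0 kips → block shear.

225.0 kips (block shear governs)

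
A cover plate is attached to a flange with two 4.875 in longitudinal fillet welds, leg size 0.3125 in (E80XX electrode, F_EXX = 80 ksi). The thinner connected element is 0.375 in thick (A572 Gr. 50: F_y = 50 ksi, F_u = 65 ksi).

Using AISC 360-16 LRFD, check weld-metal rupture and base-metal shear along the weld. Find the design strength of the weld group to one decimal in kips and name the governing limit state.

77.5 kips (weld metal governs)

Weld metal: throat = 0.707×0.3125 = 0.22094 in, L = 2×4.875 = 9.75 in. φR_n = 0.75 × 0.6 × 80 × 0.22094 × 9.75 = 77.5 kips.
Base metal shear (0.375 in plate): yield φR_n = 1.0×0.6×50×0.375×9.75 = 109.7 kips; rupture φR_n = 0.75×0.6×65×0.375×9.75 = 106.9 kips; take 106.9 kips (rupture).
Governing: min(77.5, 106.9) = 77.5 kips → weld metal.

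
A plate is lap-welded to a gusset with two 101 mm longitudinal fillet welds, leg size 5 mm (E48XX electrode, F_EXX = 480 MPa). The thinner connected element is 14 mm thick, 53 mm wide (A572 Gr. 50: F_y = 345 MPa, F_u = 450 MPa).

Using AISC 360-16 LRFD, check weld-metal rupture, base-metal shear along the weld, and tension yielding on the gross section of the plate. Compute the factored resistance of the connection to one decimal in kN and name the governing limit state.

Weld metal: throat = 0.707×5 = 3.535 mm, L = 2×101 = 202 mm. φR_n = 0.75 × 0.6 × 480 × 3.535 × 202 = 154.2 kN.
Base metal shear (14 mm plate): yield φR_n = 1.0×0.6×345×14×202 = 585.4 kN; rupture φR_n = 0.75×0.6×450×14×202 = 572.7 kN; take 572.7 kN (rupture).
Tension yield (gross): A_g = 53×14 = 742 mm². φR_n = 0.90 × 345 × 742 = 230.4 kN.
Governing: min(154.2, 572.7, 230.4) = 154.2 kN → weld metal.

154.2 kN (weld metal governs)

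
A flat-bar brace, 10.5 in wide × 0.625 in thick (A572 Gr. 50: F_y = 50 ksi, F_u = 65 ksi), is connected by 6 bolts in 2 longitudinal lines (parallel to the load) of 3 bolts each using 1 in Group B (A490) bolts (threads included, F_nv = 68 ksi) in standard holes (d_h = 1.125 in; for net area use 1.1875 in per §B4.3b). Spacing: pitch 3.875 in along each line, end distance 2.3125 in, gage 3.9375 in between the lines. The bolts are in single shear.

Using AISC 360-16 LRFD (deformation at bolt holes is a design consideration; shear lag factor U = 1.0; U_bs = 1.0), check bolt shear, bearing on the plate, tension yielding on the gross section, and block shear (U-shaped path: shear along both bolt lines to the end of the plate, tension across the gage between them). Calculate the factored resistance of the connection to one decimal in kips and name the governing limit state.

Bolt shear: A_b = π(1)²/4 = 0.7854 in². φR_n = 0.75 × 68 × 0.7854 × 6 × 1 = 240.3 kips.
Bearing (0.625 in plate, F_u = 65 ksi): end bolts L_c = 2.3125 − 1.125/2 = 1.75, R_n = min(1.2×1.75×0.625×65, 2.4×1×0.625×65) = 85.313 kips/bolt; interior L_c = 3.875 − 1.125 = 2.75, R_n = 97.5 kips/bolt. φR_n = 0.75 × (2×85.313 + 4×97.5) = 420.5 kips.
Tension yield (gross): A_g = 10.5×0.625 = 6.5625 in². φR_n = 0.90 × 50 × 6.5625 = 295.3 kips.
Block shear: shear path 2×[2.3125+2×3.875] = 2×10.0625 in, A_gv = 12.578, A_nv = 2×(10.0625 − 2.5×1.1875)×0.625 = 8.8672 in²; tension across gage: (3.9375 − 1×1.1875)×0.625 = 1.7188 in². R_n = min(0.6×65×8.8672, 0.6×50×12.578) + 1.0×65×1.7188 = min(345.82, 377.34) + 111.72 = 457.54 kips. φR_n = 0.75 × 457.54 = 343.2 kips.
Governing: min(240.3, 420.5, 295.3, 343.2) = 240.3 kips → bolt shear.

240.3 kips (bolt shear governs)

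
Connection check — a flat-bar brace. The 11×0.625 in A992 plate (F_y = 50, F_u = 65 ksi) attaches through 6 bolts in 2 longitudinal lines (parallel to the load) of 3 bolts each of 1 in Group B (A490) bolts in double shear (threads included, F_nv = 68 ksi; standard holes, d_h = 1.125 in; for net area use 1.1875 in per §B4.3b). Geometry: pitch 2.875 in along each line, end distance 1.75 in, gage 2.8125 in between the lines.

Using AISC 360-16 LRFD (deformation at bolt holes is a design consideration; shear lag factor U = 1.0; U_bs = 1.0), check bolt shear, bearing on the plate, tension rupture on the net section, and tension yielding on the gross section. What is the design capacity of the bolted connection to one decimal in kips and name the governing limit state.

Bolt shear: A_b = π(1)²/4 = 0.7854 in². φR_n = 0.75 × 68 × 0.7854 × 6 × 2 = 480.7 kips.
Bearing (0.625 in plate, F_u = 65 ksi): end bolts L_c = 1.75 − 1.125/2 = 1.1875, R_n = min(1.2×1.1875×0.625×65, 2.4×1×0.625×65) = 57.891 kips/bolt; interior L_c = 2.875 − 1.125 = 1.75, R_n = 85.313 kips/bolt. φR_n = 0.75 × (2×57.891 + 4×85.313) = 342.8 kips.
Tension rupture (net): A_n = (11 − 2×1.1875)×0.625 = 5.3906 in² (U = 1.0, A_e = A_n). φR_n = 0.75 × 65 × 5.3906 = 262.8 kips.
Tension yield (gross): A_g = 11×0.625 = 6.875 in². φR_n = 0.90 × 50 × 6.875 = 309.4 kips.
Governing: min(480.7, 342.8, 262.8, 309.4) = 262.8 kips → net-section rupture.

262.8 kips (net-section rupture governs)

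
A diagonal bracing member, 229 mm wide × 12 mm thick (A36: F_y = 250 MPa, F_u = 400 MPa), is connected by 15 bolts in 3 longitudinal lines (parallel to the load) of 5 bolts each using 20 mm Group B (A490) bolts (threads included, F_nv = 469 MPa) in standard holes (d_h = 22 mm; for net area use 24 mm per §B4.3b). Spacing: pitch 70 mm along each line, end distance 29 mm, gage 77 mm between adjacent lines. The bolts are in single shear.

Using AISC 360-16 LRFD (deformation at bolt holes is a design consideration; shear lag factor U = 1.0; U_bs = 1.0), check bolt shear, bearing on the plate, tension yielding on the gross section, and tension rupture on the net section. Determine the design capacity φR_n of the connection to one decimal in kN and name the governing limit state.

565.2 kN (net-section rupture governs)

Bolt shear: A_b = π(20)²/4 = 314.16 mm². φR_n = 0.75 × 469 × 314.16 × 15 × 1 = 1657.6 kN.
Bearing (12 mm plate, F_u = 400 MPa): end bolts L_c = 29 − 22/2 = 18, R_n = min(1.2×18×12×400, 2.4×20×12×400) = 103.68 kN/bolt; interior L_c = 70 − 22 = 48, R_n = 230.4 kN/bolt. φR_n = 0.75 × (3×103.68 + 12×230.4) = 2306.9 kN.
Tension yield (gross): A_g = 229×12 = 2748 mm². φR_n = 0.90 × 250 × 2748 = 618.3 kN.
Tension rupture (net): A_n = (229 − 3×24)×12 = 1884 mm² (U = 1.0, A_e = A_n). φR_n = 0.75 × 400 × 1884 = 565.2 kN.
Governing: min(1657.6, 2306.9, 618.3, 565.2) = 565.2 kN → net-section rupture.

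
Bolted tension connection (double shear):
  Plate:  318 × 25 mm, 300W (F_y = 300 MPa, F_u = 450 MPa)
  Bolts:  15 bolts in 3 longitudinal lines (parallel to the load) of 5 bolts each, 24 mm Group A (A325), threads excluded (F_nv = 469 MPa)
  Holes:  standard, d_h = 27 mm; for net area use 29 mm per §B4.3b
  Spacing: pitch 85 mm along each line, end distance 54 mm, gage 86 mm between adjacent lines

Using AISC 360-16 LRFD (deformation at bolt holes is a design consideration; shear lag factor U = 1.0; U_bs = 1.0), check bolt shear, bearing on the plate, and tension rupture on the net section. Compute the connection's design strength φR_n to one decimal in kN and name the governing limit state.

1949.1 kN (net-section rupture governs)

Bolt shear: A_b = π(24)²/4 = 452.39 mm². φR_n = 0.75 × 469 × 452.39 × 15 × 2 = 4773.8 kN.
Bearing (25 mm plate, F_u = 450 MPa): end bolts L_c = 54 − 27/2 = 40.5, R_n = min(1.2×40.5×25×450, 2.4×24×25×450) = 546.75 kN/bolt; interior L_c = 85 − 27 = 58, R_n = 648 kN/bolt. φR_n = 0.75 × (3×546.75 + 12×648) = 7062.2 kN.
Tension rupture (net): A_n = (318 − 3×29)×25 = 5775 mm² (U = 1.0, A_e = A_n). φR_n = 0.75 × 450 × 5775 = 1949.1 kN.
Governing: min(4773.8, 7062.2, 1949.1) = 1949.1 kN → net-section rupture.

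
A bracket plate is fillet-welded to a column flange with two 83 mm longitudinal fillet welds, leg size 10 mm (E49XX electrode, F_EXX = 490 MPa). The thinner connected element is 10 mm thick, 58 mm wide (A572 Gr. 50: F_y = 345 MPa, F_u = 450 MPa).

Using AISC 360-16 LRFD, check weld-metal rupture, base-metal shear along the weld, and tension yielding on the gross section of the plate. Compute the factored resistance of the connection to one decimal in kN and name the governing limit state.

180.1 kN (gross-section yield governs)

Weld metal: throat = 0.707×10 = 7.07 mm, L = 2×83 = 166 mm. φR_n = 0.75 × 0.6 × 490 × 7.07 × 166 = 258.8 kN.
Base metal shear (10 mm plate): yield φR_n = 1.0×0.6×345×10×166 = 343.6 kN; rupture φR_n = 0.75×0.6×450×10×166 = 336.2 kN; take 336.2 kN (rupture).
Tension yield (gross): A_g = 58×10 = 580 mm². φR_n = 0.90 × 345 × 580 = 180.1 kN.
Governing: min(258.8, 336.2, 180.1) = 180.1 kN → gross-section yield.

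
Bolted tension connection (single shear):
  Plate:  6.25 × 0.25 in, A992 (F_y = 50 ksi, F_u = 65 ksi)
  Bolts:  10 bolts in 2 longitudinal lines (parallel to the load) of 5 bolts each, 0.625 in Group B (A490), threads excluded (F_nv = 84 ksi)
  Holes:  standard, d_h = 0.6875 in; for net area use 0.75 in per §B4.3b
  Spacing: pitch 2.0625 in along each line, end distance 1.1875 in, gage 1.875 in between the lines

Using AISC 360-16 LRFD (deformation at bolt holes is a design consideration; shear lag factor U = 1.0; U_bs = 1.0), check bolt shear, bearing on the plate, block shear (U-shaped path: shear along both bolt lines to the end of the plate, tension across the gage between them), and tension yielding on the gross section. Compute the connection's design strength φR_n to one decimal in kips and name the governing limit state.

Bolt shear: A_b = π(0.625)²/4 = 0.3068 in². φR_n = 0.75 × 84 × 0.3068 × 10 × 1 = 193.3 kips.
Bearing (0.25 in plate, F_u = 65 ksi): end bolts L_c = 1.1875 − 0.6875/2 = 0.84375, R_n = min(1.2×0.84375×0.25×65, 2.4×0.625×0.25×65) = 16.453 kips/bolt; interior L_c = 2.0625 − 0.6875 = 1.375, R_n = 24.375 kips/bolt. φR_n = 0.75 × (2×16.453 + 8×24.375) = 170.9 kips.
Block shear: shear path 2×[1.1875+4×2.0625] = 2×9.4375 in, A_gv = 4.7188, A_nv = 2×(9.4375 − 4.5×0.75)×0.25 = 3.0313 in²; tension across gage: (1.875 − 1×0.75)×0.25 = 0.28125 in². R_n = min(0.6×65×3.0313, 0.6×50×4.7188) + 1.0×65×0.28125 = min(118.22, 141.56) + 18.281 = 136.5 kips. φR_n = 0.75 × 136.5 = 102.4 kips.
Tension yield (gross): A_g = 6.25×0.25 = 1.5625 in². φR_n = 0.90 × 50 × 1.5625 = 70.3 kips.
Governing: min(193.3, 170.9, 102.4, 70.3) = 70.3 kips → gross-section yield.

70.3 kips (gross-section yield governs)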